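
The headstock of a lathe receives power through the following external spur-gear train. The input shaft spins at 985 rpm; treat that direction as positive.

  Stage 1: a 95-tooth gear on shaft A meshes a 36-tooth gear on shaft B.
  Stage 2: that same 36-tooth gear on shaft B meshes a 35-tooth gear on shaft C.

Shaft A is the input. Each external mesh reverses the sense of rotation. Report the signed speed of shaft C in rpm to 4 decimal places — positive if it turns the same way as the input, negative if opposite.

Stage 1 [95T→36T]: ω = 985.0000×95/36 = 2599.3056 rpm, dir flips to −; running = −2599.3056
Stage 2 [36T→35T]: ω = 2599.3056×36/35 = 2673.5714 rpm, dir flips to +; running = +2673.5714

+2673.5714 rpm (same as input, |ω| = 2673.5714 rpm)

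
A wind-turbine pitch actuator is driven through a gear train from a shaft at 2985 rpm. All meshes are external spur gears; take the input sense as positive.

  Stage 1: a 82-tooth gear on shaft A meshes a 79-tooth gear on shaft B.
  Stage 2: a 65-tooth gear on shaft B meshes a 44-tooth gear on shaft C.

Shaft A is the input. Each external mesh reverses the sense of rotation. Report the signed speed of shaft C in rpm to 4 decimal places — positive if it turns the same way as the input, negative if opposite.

Stage 1 [82T→79T]: ω = 2985.0000×82/79 = 3098.3544 rpm, dir flips to −; running = −3098.3544
Stage 2 [65T→44T]: ω = 3098.3544×65/44 = 4577.1145 rpm, dir flips to +; running = +4577.1145

+4577.1145 rpm (same as input, |ω| = 4577.1145 rpm)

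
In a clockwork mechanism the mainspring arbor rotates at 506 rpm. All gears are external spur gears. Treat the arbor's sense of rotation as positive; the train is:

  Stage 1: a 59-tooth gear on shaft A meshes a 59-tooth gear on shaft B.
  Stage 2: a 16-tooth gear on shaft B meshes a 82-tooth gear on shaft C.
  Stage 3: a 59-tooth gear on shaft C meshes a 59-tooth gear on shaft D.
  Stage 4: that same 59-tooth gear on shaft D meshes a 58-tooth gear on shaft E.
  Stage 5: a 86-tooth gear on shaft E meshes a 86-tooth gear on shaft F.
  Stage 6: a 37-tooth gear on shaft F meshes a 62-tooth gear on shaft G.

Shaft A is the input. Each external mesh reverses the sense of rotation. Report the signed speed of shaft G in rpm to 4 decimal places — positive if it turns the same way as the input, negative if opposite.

+59.9364 rpm (same as input, |ω| = 59.9364 rpm)

Stage 1 [59T→59T]: ω = 506.0000×59/59 = 506.0000 rpm, dir flips to −; running = −506.0000
Stage 2 [16T→82T]: ω = 506.0000×16/82 = 98.7317 rpm, dir flips to +; running = +98.7317
Stage 3 [59T→59T]: ω = 98.7317×59/59 = 98.7317 rpm, dir flips to −; running = −98.7317
Stage 4 [59T→58T]: ω = 98.7317×59/58 = 100.4340 rpm, dir flips to +; running = +100.4340
Stage 5 [86T→86T]: ω = 100.4340×86/86 = 100.4340 rpm, dir flips to −; running = −100.4340
Stage 6 [37T→62T]: ω = 100.4340×37/62 = 59.9364 rpm, dir flips to +; running = +59.9364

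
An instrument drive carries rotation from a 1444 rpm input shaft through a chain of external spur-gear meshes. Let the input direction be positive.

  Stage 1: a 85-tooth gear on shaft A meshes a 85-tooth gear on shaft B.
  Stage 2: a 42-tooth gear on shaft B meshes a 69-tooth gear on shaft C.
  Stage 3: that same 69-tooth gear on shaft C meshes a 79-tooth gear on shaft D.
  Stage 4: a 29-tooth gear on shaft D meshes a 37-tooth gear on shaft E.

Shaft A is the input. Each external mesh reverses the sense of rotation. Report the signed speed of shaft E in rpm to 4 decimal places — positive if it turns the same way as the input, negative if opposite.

Stage 1 [85T→85T]: ω = 1444.0000×85/85 = 1444.0000 rpm, dir flips to −; running = −1444.0000
Stage 2 [42T→69T]: ω = 1444.0000×42/69 = 878.9565 rpm, dir flips to +; running = +878.9565
Stage 3 [69T→79T]: ω = 878.9565×69/79 = 767.6962 rpm, dir flips to −; running = −767.6962
Stage 4 [29T→37T]: ω = 767.6962×29/37 = 601.7078 rpm, dir flips to +; running = +601.7078

+601.7078 rpm (same as input, |ω| = 601.7078 rpm)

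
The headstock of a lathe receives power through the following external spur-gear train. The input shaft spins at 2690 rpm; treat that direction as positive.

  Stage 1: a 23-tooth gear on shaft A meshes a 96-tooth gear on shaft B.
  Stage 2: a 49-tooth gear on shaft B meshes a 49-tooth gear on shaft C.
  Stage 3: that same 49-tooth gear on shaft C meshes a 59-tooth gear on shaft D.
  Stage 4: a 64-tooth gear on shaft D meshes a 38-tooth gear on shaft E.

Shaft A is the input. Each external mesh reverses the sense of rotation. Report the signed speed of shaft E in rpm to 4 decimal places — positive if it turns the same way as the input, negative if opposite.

Stage 1 [23T→96T]: ω = 2690.0000×23/96 = 644.4792 rpm, dir flips to −; running = −644.4792
Stage 2 [49T→49T]: ω = 644.4792×49/49 = 644.4792 rpm, dir flips to +; running = +644.4792
Stage 3 [49T→59T]: ω = 644.4792×49/59 = 535.2454 rpm, dir flips to −; running = −535.2454
Stage 4 [64T→38T]: ω = 535.2454×64/38 = 901.4660 rpm, dir flips to +; running = +901.4660

+901.4660 rpm (same as input, |ω| = 901.4660 rpm)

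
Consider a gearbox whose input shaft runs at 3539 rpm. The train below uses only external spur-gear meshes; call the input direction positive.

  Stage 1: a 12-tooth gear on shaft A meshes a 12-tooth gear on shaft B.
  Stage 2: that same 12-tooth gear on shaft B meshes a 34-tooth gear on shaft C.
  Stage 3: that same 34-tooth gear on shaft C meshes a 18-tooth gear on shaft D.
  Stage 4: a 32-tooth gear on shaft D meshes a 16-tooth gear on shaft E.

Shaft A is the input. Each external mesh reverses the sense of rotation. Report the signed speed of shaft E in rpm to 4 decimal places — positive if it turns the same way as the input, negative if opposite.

+4718.6667 rpm (same as input, |ω| = 4718.6667 rpm)

Stage 1 [12T→12T]: ω = 3539.0000×12/12 = 3539.0000 rpm, dir flips to −; running = −3539.0000
Stage 2 [12T→34T]: ω = 3539.0000×12/34 = 1249.0588 rpm, dir flips to +; running = +1249.0588
Stage 3 [34T→18T]: ω = 1249.0588×34/18 = 2359.3333 rpm, dir flips to −; running = −2359.3333
Stage 4 [32T→16T]: ω = 2359.3333×32/16 = 4718.6667 rpm, dir flips to +; running = +4718.6667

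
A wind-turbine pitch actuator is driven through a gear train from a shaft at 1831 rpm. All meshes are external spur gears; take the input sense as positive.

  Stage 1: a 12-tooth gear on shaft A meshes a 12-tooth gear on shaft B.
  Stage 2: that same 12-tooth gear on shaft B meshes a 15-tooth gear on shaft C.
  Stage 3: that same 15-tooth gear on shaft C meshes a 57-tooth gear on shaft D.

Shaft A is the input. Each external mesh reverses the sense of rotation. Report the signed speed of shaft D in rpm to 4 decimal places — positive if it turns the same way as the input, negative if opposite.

-385.4737 rpm (opposite to input, |ω| = 385.4737 rpm)

Stage 1 [12T→12T]: ω = 1831.0000×12/12 = 1831.0000 rpm, dir flips to −; running = −1831.0000
Stage 2 [12T→15T]: ω = 1831.0000×12/15 = 1464.8000 rpm, dir flips to +; running = +1464.8000
Stage 3 [15T→57T]: ω = 1464.8000×15/57 = 385.4737 rpm, dir flips to −; running = −385.4737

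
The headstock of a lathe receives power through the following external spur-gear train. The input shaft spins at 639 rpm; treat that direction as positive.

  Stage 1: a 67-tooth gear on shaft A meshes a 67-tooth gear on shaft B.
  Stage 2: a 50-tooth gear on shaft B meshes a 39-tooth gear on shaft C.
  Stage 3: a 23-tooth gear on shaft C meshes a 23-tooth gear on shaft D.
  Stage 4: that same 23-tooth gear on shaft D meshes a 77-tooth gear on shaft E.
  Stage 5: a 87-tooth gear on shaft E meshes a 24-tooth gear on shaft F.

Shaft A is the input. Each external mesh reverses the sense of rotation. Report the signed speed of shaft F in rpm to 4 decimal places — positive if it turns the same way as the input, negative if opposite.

Stage 1 [67T→67T]: ω = 639.0000×67/67 = 639.0000 rpm, dir flips to −; running = −639.0000
Stage 2 [50T→39T]: ω = 639.0000×50/39 = 819.2308 rpm, dir flips to +; running = +819.2308
Stage 3 [23T→23T]: ω = 819.2308×23/23 = 819.2308 rpm, dir flips to −; running = −819.2308
Stage 4 [23T→77T]: ω = 819.2308×23/77 = 244.7053 rpm, dir flips to +; running = +244.7053
Stage 5 [87T→24T]: ω = 244.7053×87/24 = 887.0567 rpm, dir flips to −; running = −887.0567

-887.0567 rpm (opposite to input, |ω| = 887.0567 rpm)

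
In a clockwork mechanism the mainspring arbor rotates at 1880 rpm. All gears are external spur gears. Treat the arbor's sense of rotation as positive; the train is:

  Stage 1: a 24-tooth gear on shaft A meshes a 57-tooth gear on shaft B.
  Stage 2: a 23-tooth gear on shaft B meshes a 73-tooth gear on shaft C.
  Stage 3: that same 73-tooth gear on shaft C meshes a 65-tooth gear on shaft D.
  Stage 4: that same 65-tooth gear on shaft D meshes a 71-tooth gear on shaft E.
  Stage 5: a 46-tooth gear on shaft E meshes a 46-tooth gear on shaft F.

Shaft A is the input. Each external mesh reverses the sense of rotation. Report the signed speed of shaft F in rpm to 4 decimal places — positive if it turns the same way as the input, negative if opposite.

-256.4270 rpm (opposite to input, |ω| = 256.4270 rpm)

Stage 1 [24T→57T]: ω = 1880.0000×24/57 = 791.5789 rpm, dir flips to −; running = −791.5789
Stage 2 [23T→73T]: ω = 791.5789×23/73 = 249.4016 rpm, dir flips to +; running = +249.4016
Stage 3 [73T→65T]: ω = 249.4016×73/65 = 280.0972 rpm, dir flips to −; running = −280.0972
Stage 4 [65T→71T]: ω = 280.0972×65/71 = 256.4270 rpm, dir flips to +; running = +256.4270
Stage 5 [46T→46T]: ω = 256.4270×46/46 = 256.4270 rpm, dir flips to −; running = −256.4270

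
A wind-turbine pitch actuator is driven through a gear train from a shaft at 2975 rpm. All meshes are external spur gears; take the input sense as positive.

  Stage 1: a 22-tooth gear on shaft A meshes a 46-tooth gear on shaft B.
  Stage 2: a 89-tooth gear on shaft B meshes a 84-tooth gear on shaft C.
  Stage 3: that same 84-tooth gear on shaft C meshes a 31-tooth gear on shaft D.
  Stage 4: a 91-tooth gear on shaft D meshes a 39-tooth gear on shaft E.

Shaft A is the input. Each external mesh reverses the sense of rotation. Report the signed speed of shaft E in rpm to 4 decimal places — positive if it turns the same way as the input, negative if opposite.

+9531.4049 rpm (same as input, |ω| = 9531.4049 rpm)

Stage 1 [22T→46T]: ω = 2975.0000×22/46 = 1422.8261 rpm, dir flips to −; running = −1422.8261
Stage 2 [89T→84T]: ω = 1422.8261×89/84 = 1507.5181 rpm, dir flips to +; running = +1507.5181
Stage 3 [84T→31T]: ω = 1507.5181×84/31 = 4084.8878 rpm, dir flips to −; running = −4084.8878
Stage 4 [91T→39T]: ω = 4084.8878×91/39 = 9531.4049 rpm, dir flips to +; running = +9531.4049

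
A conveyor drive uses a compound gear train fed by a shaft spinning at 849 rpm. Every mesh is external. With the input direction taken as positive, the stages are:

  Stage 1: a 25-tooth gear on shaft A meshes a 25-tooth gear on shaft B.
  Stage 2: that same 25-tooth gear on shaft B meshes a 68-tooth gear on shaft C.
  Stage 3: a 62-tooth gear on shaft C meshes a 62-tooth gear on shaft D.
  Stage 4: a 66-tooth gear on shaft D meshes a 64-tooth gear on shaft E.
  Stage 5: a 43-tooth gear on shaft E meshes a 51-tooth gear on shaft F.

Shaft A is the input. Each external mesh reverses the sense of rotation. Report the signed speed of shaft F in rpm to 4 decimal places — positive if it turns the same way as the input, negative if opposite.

Stage 1 [25T→25T]: ω = 849.0000×25/25 = 849.0000 rpm, dir flips to −; running = −849.0000
Stage 2 [25T→68T]: ω = 849.0000×25/68 = 312.1324 rpm, dir flips to +; running = +312.1324
Stage 3 [62T→62T]: ω = 312.1324×62/62 = 312.1324 rpm, dir flips to −; running = −312.1324
Stage 4 [66T→64T]: ω = 312.1324×66/64 = 321.8865 rpm, dir flips to +; running = +321.8865
Stage 5 [43T→51T]: ω = 321.8865×43/51 = 271.3945 rpm, dir flips to −; running = −271.3945

-271.3945 rpm (opposite to input, |ω| = 271.3945 rpm)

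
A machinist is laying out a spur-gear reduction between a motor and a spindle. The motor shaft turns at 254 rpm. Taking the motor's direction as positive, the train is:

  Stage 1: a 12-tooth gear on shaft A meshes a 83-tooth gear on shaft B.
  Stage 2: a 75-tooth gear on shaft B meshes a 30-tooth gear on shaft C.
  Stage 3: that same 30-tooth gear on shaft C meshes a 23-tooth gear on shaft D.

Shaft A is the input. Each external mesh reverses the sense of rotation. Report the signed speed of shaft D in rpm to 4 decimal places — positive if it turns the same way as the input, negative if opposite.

Stage 1 [12T→83T]: ω = 254.0000×12/83 = 36.7229 rpm, dir flips to −; running = −36.7229
Stage 2 [75T→30T]: ω = 36.7229×75/30 = 91.8072 rpm, dir flips to +; running = +91.8072
Stage 3 [30T→23T]: ω = 91.8072×30/23 = 119.7486 rpm, dir flips to −; running = −119.7486

-119.7486 rpm (opposite to input, |ω| = 119.7486 rpm)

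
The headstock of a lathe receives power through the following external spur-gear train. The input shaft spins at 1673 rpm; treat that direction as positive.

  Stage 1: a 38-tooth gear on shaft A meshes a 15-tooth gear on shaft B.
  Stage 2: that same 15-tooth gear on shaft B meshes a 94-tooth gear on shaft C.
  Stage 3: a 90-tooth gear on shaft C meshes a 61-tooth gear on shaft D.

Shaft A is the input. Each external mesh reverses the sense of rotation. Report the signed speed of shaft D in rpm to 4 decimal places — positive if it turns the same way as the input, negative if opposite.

Stage 1 [38T→15T]: ω = 1673.0000×38/15 = 4238.2667 rpm, dir flips to −; running = −4238.2667
Stage 2 [15T→94T]: ω = 4238.2667×15/94 = 676.3191 rpm, dir flips to +; running = +676.3191
Stage 3 [90T→61T]: ω = 676.3191×90/61 = 997.8479 rpm, dir flips to −; running = −997.8479

-997.8479 rpm (opposite to input, |ω| = 997.8479 rpm)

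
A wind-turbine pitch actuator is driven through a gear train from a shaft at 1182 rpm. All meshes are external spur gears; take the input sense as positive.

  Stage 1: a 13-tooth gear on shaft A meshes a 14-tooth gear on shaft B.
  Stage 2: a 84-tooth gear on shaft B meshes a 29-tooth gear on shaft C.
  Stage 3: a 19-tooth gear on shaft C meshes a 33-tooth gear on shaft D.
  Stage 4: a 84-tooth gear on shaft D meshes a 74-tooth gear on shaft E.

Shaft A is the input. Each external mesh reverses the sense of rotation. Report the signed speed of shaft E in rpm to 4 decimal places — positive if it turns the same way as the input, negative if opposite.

Stage 1 [13T→14T]: ω = 1182.0000×13/14 = 1097.5714 rpm, dir flips to −; running = −1097.5714
Stage 2 [84T→29T]: ω = 1097.5714×84/29 = 3179.1724 rpm, dir flips to +; running = +3179.1724
Stage 3 [19T→33T]: ω = 3179.1724×19/33 = 1830.4326 rpm, dir flips to −; running = −1830.4326
Stage 4 [84T→74T]: ω = 1830.4326×84/74 = 2077.7884 rpm, dir flips to +; running = +2077.7884

+2077.7884 rpm (same as input, |ω| = 2077.7884 rpm)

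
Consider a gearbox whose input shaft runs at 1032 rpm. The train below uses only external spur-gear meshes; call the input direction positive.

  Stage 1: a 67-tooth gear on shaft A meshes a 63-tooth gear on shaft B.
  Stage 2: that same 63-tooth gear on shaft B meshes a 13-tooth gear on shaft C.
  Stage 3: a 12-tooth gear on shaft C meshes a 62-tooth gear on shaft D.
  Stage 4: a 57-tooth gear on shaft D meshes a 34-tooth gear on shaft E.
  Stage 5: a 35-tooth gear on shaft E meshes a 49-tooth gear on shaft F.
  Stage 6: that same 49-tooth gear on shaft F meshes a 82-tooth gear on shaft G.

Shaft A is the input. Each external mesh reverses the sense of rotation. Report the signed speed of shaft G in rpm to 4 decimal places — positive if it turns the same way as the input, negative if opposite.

Stage 1 [67T→63T]: ω = 1032.0000×67/63 = 1097.5238 rpm, dir flips to −; running = −1097.5238
Stage 2 [63T→13T]: ω = 1097.5238×63/13 = 5318.7692 rpm, dir flips to +; running = +5318.7692
Stage 3 [12T→62T]: ω = 5318.7692×12/62 = 1029.4392 rpm, dir flips to −; running = −1029.4392
Stage 4 [57T→34T]: ω = 1029.4392×57/34 = 1725.8246 rpm, dir flips to +; running = +1725.8246
Stage 5 [35T→49T]: ω = 1725.8246×35/49 = 1232.7318 rpm, dir flips to −; running = −1232.7318
Stage 6 [49T→82T]: ω = 1232.7318×49/82 = 736.6324 rpm, dir flips to +; running = +736.6324

+736.6324 rpm (same as input, |ω| = 736.6324 rpm)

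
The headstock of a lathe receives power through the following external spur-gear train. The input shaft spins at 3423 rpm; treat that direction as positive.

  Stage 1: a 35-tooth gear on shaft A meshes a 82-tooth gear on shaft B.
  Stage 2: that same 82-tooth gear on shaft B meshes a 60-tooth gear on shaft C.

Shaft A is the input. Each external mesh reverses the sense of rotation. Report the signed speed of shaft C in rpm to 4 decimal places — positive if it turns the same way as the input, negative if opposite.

Stage 1 [35T→82T]: ω = 3423.0000×35/82 = 1461.0366 rpm, dir flips to −; running = −1461.0366
Stage 2 [82T→60T]: ω = 1461.0366×82/60 = 1996.7500 rpm, dir flips to +; running = +1996.7500

+1996.7500 rpm (same as input, |ω| = 1996.7500 rpm)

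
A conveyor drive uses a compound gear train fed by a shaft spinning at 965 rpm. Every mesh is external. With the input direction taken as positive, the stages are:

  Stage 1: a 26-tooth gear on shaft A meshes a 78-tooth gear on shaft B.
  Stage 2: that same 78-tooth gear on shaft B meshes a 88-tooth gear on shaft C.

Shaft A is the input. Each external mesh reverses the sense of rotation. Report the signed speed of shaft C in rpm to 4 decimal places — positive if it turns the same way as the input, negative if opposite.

Stage 1 [26T→78T]: ω = 965.0000×26/78 = 321.6667 rpm, dir flips to −; running = −321.6667
Stage 2 [78T→88T]: ω = 321.6667×78/88 = 285.1136 rpm, dir flips to +; running = +285.1136

+285.1136 rpm (same as input, |ω| = 285.1136 rpm)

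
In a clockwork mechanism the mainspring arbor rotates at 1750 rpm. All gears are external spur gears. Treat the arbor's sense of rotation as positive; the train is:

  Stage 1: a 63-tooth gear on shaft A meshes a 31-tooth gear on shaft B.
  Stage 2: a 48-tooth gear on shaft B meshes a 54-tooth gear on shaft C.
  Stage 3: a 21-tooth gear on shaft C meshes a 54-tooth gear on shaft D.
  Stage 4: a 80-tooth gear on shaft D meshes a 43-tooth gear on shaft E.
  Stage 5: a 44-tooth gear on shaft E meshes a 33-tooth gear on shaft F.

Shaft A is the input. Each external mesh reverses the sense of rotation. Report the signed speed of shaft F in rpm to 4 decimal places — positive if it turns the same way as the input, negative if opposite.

Stage 1 [63T→31T]: ω = 1750.0000×63/31 = 3556.4516 rpm, dir flips to −; running = −3556.4516
Stage 2 [48T→54T]: ω = 3556.4516×48/54 = 3161.2903 rpm, dir flips to +; running = +3161.2903
Stage 3 [21T→54T]: ω = 3161.2903×21/54 = 1229.3907 rpm, dir flips to −; running = −1229.3907
Stage 4 [80T→43T]: ω = 1229.3907×80/43 = 2287.2385 rpm, dir flips to +; running = +2287.2385
Stage 5 [44T→33T]: ω = 2287.2385×44/33 = 3049.6513 rpm, dir flips to −; running = −3049.6513

-3049.6513 rpm (opposite to input, |ω| = 3049.6513 rpm)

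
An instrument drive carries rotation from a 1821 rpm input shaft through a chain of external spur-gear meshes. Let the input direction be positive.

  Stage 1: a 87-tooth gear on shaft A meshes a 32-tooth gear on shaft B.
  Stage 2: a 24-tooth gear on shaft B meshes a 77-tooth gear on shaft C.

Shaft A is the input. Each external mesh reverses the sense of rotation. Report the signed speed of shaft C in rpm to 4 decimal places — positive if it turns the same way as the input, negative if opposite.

+1543.1201 rpm (same as input, |ω| = 1543.1201 rpm)

Stage 1 [87T→32T]: ω = 1821.0000×87/32 = 4950.8438 rpm, dir flips to −; running = −4950.8438
Stage 2 [24T→77T]: ω = 4950.8438×24/77 = 1543.1201 rpm, dir flips to +; running = +1543.1201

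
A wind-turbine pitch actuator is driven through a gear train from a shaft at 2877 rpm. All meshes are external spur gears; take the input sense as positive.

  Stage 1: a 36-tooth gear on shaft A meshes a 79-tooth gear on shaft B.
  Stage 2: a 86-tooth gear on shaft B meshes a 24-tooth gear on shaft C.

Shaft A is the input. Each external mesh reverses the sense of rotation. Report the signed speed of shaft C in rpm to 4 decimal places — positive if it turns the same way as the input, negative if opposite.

+4697.8861 rpm (same as input, |ω| = 4697.8861 rpm)

Stage 1 [36T→79T]: ω = 2877.0000×36/79 = 1311.0380 rpm, dir flips to −; running = −1311.0380
Stage 2 [86T→24T]: ω = 1311.0380×86/24 = 4697.8861 rpm, dir flips to +; running = +4697.8861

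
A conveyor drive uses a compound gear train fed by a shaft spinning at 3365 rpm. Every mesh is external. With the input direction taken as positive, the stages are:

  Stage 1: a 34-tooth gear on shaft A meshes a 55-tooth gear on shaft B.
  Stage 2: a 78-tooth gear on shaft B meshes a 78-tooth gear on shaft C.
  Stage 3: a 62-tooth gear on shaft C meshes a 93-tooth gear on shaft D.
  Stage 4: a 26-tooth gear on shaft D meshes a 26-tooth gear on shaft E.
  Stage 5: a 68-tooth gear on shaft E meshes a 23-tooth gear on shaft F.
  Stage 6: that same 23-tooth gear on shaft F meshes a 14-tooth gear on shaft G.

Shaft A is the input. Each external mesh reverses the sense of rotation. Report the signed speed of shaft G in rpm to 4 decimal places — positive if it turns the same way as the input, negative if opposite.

+6735.8268 rpm (same as input, |ω| = 6735.8268 rpm)

Stage 1 [34T→55T]: ω = 3365.0000×34/55 = 2080.1818 rpm, dir flips to −; running = −2080.1818
Stage 2 [78T→78T]: ω = 2080.1818×78/78 = 2080.1818 rpm, dir flips to +; running = +2080.1818
Stage 3 [62T→93T]: ω = 2080.1818×62/93 = 1386.7879 rpm, dir flips to −; running = −1386.7879
Stage 4 [26T→26T]: ω = 1386.7879×26/26 = 1386.7879 rpm, dir flips to +; running = +1386.7879
Stage 5 [68T→23T]: ω = 1386.7879×68/23 = 4100.0685 rpm, dir flips to −; running = −4100.0685
Stage 6 [23T→14T]: ω = 4100.0685×23/14 = 6735.8268 rpm, dir flips to +; running = +6735.8268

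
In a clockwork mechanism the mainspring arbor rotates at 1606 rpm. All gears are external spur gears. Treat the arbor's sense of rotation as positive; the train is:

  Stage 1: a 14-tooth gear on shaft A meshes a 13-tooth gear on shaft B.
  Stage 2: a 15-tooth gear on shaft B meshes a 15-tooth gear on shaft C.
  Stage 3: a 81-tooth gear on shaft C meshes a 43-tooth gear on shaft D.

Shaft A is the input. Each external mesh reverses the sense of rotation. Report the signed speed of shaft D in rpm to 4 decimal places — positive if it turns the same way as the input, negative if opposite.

Stage 1 [14T→13T]: ω = 1606.0000×14/13 = 1729.5385 rpm, dir flips to −; running = −1729.5385
Stage 2 [15T→15T]: ω = 1729.5385×15/15 = 1729.5385 rpm, dir flips to +; running = +1729.5385
Stage 3 [81T→43T]: ω = 1729.5385×81/43 = 3257.9678 rpm, dir flips to −; running = −3257.9678

-3257.9678 rpm (opposite to input, |ω| = 3257.9678 rpm)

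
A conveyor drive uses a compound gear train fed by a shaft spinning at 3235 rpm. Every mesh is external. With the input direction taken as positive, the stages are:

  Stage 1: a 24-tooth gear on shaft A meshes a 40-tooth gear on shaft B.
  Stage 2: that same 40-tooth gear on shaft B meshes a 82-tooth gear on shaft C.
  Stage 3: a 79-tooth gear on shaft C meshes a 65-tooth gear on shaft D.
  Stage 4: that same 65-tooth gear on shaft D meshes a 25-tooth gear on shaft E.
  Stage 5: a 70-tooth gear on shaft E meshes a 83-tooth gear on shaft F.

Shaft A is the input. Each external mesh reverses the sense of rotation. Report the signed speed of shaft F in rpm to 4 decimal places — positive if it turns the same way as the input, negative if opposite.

-2523.3570 rpm (opposite to input, |ω| = 2523.3570 rpm)

Stage 1 [24T→40T]: ω = 3235.0000×24/40 = 1941.0000 rpm, dir flips to −; running = −1941.0000
Stage 2 [40T→82T]: ω = 1941.0000×40/82 = 946.8293 rpm, dir flips to +; running = +946.8293
Stage 3 [79T→65T]: ω = 946.8293×79/65 = 1150.7617 rpm, dir flips to −; running = −1150.7617
Stage 4 [65T→25T]: ω = 1150.7617×65/25 = 2991.9805 rpm, dir flips to +; running = +2991.9805
Stage 5 [70T→83T]: ω = 2991.9805×70/83 = 2523.3570 rpm, dir flips to −; running = −2523.3570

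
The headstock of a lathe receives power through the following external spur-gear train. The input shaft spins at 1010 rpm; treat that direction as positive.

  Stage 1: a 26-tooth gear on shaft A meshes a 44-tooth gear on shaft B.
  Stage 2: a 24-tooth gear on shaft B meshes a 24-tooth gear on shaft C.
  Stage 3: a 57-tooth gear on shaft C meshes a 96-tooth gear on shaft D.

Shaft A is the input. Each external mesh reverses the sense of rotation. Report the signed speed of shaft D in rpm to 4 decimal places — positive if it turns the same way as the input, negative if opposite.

-354.3608 rpm (opposite to input, |ω| = 354.3608 rpm)

Stage 1 [26T→44T]: ω = 1010.0000×26/44 = 596.8182 rpm, dir flips to −; running = −596.8182
Stage 2 [24T→24T]: ω = 596.8182×24/24 = 596.8182 rpm, dir flips to +; running = +596.8182
Stage 3 [57T→96T]: ω = 596.8182×57/96 = 354.3608 rpm, dir flips to −; running = −354.3608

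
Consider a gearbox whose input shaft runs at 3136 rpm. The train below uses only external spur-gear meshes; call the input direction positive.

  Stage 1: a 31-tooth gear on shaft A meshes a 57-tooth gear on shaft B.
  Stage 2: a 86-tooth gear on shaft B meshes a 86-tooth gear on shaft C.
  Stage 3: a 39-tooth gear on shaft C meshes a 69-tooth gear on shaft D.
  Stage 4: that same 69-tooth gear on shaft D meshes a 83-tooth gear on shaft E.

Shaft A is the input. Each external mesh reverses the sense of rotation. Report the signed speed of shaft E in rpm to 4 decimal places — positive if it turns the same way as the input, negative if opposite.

Stage 1 [31T→57T]: ω = 3136.0000×31/57 = 1705.5439 rpm, dir flips to −; running = −1705.5439
Stage 2 [86T→86T]: ω = 1705.5439×86/86 = 1705.5439 rpm, dir flips to +; running = +1705.5439
Stage 3 [39T→69T]: ω = 1705.5439×39/69 = 964.0031 rpm, dir flips to −; running = −964.0031
Stage 4 [69T→83T]: ω = 964.0031×69/83 = 801.4001 rpm, dir flips to +; running = +801.4001

+801.4001 rpm (same as input, |ω| = 801.4001 rpm)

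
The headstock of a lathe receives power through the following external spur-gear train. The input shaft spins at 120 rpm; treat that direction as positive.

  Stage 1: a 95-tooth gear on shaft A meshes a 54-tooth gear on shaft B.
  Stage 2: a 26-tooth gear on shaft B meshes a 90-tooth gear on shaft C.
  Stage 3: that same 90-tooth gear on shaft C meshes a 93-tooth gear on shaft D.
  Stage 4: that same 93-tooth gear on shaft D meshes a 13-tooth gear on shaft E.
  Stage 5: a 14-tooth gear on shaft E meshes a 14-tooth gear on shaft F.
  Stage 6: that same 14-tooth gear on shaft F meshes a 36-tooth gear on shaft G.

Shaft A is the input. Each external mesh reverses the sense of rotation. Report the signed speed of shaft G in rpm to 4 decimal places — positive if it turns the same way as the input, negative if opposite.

+164.1975 rpm (same as input, |ω| = 164.1975 rpm)

Stage 1 [95T→54T]: ω = 120.0000×95/54 = 211.1111 rpm, dir flips to −; running = −211.1111
Stage 2 [26T→90T]: ω = 211.1111×26/90 = 60.9877 rpm, dir flips to +; running = +60.9877
Stage 3 [90T→93T]: ω = 60.9877×90/93 = 59.0203 rpm, dir flips to −; running = −59.0203
Stage 4 [93T→13T]: ω = 59.0203×93/13 = 422.2222 rpm, dir flips to +; running = +422.2222
Stage 5 [14T→14T]: ω = 422.2222×14/14 = 422.2222 rpm, dir flips to −; running = −422.2222
Stage 6 [14T→36T]: ω = 422.2222×14/36 = 164.1975 rpm, dir flips to +; running = +164.1975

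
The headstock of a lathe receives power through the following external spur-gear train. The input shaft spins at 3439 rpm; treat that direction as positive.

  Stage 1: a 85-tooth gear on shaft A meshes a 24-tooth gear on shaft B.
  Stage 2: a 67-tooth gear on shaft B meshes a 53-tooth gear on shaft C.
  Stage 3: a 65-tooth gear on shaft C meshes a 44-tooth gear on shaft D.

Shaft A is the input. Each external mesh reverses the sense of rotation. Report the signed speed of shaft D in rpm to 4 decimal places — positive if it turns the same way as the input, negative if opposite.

Stage 1 [85T→24T]: ω = 3439.0000×85/24 = 12179.7917 rpm, dir flips to −; running = −12179.7917
Stage 2 [67T→53T]: ω = 12179.7917×67/53 = 15397.0951 rpm, dir flips to +; running = +15397.0951
Stage 3 [65T→44T]: ω = 15397.0951×65/44 = 22745.7087 rpm, dir flips to −; running = −22745.7087

-22745.7087 rpm (opposite to input, |ω| = 22745.7087 rpm)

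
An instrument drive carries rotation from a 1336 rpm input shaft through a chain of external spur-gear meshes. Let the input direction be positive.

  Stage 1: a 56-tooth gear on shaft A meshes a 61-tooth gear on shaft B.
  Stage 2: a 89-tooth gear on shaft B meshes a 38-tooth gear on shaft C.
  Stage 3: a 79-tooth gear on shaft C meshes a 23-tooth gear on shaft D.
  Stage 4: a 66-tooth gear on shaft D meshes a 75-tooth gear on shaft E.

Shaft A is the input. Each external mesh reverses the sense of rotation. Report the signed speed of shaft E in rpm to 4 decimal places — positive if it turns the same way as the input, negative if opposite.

Stage 1 [56T→61T]: ω = 1336.0000×56/61 = 1226.4918 rpm, dir flips to −; running = −1226.4918
Stage 2 [89T→38T]: ω = 1226.4918×89/38 = 2872.5729 rpm, dir flips to +; running = +2872.5729
Stage 3 [79T→23T]: ω = 2872.5729×79/23 = 9866.6635 rpm, dir flips to −; running = −9866.6635
Stage 4 [66T→75T]: ω = 9866.6635×66/75 = 8682.6638 rpm, dir flips to +; running = +8682.6638

+8682.6638 rpm (same as input, |ω| = 8682.6638 rpm)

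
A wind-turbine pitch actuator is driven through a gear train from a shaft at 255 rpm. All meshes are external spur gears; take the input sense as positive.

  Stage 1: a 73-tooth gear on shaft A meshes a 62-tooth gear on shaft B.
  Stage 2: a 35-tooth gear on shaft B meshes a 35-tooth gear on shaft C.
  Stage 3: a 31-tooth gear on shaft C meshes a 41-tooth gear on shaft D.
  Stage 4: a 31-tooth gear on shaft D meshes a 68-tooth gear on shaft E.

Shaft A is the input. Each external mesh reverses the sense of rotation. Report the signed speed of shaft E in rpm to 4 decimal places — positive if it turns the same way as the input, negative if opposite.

Stage 1 [73T→62T]: ω = 255.0000×73/62 = 300.2419 rpm, dir flips to −; running = −300.2419
Stage 2 [35T→35T]: ω = 300.2419×35/35 = 300.2419 rpm, dir flips to +; running = +300.2419
Stage 3 [31T→41T]: ω = 300.2419×31/41 = 227.0122 rpm, dir flips to −; running = −227.0122
Stage 4 [31T→68T]: ω = 227.0122×31/68 = 103.4909 rpm, dir flips to +; running = +103.4909

+103.4909 rpm (same as input, |ω| = 103.4909 rpm)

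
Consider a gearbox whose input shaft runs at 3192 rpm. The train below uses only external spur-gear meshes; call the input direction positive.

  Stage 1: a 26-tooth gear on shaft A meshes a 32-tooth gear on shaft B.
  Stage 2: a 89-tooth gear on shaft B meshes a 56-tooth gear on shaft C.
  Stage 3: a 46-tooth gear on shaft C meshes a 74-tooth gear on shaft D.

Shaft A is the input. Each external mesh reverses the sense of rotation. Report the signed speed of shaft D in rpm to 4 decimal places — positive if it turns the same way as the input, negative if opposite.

Stage 1 [26T→32T]: ω = 3192.0000×26/32 = 2593.5000 rpm, dir flips to −; running = −2593.5000
Stage 2 [89T→56T]: ω = 2593.5000×89/56 = 4121.8125 rpm, dir flips to +; running = +4121.8125
Stage 3 [46T→74T]: ω = 4121.8125×46/74 = 2562.2078 rpm, dir flips to −; running = −2562.2078

-2562.2078 rpm (opposite to input, |ω| = 2562.2078 rpm)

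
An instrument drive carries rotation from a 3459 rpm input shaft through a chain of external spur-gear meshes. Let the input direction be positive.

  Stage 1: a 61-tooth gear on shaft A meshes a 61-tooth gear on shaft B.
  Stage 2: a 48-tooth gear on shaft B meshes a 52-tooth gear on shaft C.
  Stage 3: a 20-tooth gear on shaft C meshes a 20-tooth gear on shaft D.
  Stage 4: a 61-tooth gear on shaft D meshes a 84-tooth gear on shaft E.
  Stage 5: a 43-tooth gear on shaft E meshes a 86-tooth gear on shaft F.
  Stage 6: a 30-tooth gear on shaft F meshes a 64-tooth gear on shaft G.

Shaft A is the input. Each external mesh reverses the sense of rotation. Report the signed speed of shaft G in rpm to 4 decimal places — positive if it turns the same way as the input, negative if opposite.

+543.4384 rpm (same as input, |ω| = 543.4384 rpm)

Stage 1 [61T→61T]: ω = 3459.0000×61/61 = 3459.0000 rpm, dir flips to −; running = −3459.0000
Stage 2 [48T→52T]: ω = 3459.0000×48/52 = 3192.9231 rpm, dir flips to +; running = +3192.9231
Stage 3 [20T→20T]: ω = 3192.9231×20/20 = 3192.9231 rpm, dir flips to −; running = −3192.9231
Stage 4 [61T→84T]: ω = 3192.9231×61/84 = 2318.6703 rpm, dir flips to +; running = +2318.6703
Stage 5 [43T→86T]: ω = 2318.6703×43/86 = 1159.3352 rpm, dir flips to −; running = −1159.3352
Stage 6 [30T→64T]: ω = 1159.3352×30/64 = 543.4384 rpm, dir flips to +; running = +543.4384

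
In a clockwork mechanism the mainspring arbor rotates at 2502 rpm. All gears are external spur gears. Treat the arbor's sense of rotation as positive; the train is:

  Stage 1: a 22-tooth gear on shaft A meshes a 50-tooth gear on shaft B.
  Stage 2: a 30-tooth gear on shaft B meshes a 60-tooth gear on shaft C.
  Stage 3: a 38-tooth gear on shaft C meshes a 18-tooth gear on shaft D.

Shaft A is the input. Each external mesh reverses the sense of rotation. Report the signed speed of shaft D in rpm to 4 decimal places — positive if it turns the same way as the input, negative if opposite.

Stage 1 [22T→50T]: ω = 2502.0000×22/50 = 1100.8800 rpm, dir flips to −; running = −1100.8800
Stage 2 [30T→60T]: ω = 1100.8800×30/60 = 550.4400 rpm, dir flips to +; running = +550.4400
Stage 3 [38T→18T]: ω = 550.4400×38/18 = 1162.0400 rpm, dir flips to −; running = −1162.0400

-1162.0400 rpm (opposite to input, |ω| = 1162.0400 rpm)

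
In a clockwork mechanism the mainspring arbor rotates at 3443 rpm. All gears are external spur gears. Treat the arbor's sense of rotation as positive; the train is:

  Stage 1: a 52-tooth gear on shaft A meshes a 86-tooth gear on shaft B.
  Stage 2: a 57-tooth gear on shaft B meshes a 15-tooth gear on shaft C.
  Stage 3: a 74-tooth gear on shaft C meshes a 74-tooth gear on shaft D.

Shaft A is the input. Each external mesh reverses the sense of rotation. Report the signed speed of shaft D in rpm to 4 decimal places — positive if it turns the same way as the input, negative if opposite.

Stage 1 [52T→86T]: ω = 3443.0000×52/86 = 2081.8140 rpm, dir flips to −; running = −2081.8140
Stage 2 [57T→15T]: ω = 2081.8140×57/15 = 7910.8930 rpm, dir flips to +; running = +7910.8930
Stage 3 [74T→74T]: ω = 7910.8930×74/74 = 7910.8930 rpm, dir flips to −; running = −7910.8930

-7910.8930 rpm (opposite to input, |ω| = 7910.8930 rpm)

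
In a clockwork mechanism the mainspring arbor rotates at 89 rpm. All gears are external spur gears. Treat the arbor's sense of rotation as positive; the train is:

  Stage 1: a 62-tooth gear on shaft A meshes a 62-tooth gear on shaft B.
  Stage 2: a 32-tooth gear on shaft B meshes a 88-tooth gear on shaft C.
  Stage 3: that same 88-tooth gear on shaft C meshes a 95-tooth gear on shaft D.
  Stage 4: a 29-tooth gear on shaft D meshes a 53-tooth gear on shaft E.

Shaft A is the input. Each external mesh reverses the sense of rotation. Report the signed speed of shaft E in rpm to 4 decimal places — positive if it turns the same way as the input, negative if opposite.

Stage 1 [62T→62T]: ω = 89.0000×62/62 = 89.0000 rpm, dir flips to −; running = −89.0000
Stage 2 [32T→88T]: ω = 89.0000×32/88 = 32.3636 rpm, dir flips to +; running = +32.3636
Stage 3 [88T→95T]: ω = 32.3636×88/95 = 29.9789 rpm, dir flips to −; running = −29.9789
Stage 4 [29T→53T]: ω = 29.9789×29/53 = 16.4036 rpm, dir flips to +; running = +16.4036

+16.4036 rpm (same as input, |ω| = 16.4036 rpm)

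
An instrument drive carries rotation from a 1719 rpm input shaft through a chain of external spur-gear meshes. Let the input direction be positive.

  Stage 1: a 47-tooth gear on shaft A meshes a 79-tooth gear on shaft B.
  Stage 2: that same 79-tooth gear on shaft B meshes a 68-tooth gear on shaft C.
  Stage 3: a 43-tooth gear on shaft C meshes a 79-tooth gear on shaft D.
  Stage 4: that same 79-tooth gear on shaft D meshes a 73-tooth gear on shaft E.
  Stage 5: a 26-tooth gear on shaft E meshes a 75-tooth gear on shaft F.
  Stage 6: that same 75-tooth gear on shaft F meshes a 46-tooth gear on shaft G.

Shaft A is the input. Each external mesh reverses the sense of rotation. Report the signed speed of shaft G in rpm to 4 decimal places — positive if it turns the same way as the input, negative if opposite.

Stage 1 [47T→79T]: ω = 1719.0000×47/79 = 1022.6962 rpm, dir flips to −; running = −1022.6962
Stage 2 [79T→68T]: ω = 1022.6962×79/68 = 1188.1324 rpm, dir flips to +; running = +1188.1324
Stage 3 [43T→79T]: ω = 1188.1324×43/79 = 646.7050 rpm, dir flips to −; running = −646.7050
Stage 4 [79T→73T]: ω = 646.7050×79/73 = 699.8588 rpm, dir flips to +; running = +699.8588
Stage 5 [26T→75T]: ω = 699.8588×26/75 = 242.6177 rpm, dir flips to −; running = −242.6177
Stage 6 [75T→46T]: ω = 242.6177×75/46 = 395.5724 rpm, dir flips to +; running = +395.5724

+395.5724 rpm (same as input, |ω| = 395.5724 rpm)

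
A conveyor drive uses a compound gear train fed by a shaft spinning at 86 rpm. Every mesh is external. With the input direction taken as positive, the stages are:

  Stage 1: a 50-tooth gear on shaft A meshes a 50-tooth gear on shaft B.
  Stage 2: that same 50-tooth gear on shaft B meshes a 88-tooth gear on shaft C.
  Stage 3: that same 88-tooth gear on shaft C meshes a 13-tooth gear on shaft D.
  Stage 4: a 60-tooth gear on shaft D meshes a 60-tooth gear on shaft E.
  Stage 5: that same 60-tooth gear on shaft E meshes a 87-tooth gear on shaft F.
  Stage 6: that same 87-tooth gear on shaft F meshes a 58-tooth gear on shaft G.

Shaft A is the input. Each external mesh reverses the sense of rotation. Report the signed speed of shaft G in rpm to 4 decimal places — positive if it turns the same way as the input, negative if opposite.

+342.1751 rpm (same as input, |ω| = 342.1751 rpm)

Stage 1 [50T→50T]: ω = 86.0000×50/50 = 86.0000 rpm, dir flips to −; running = −86.0000
Stage 2 [50T→88T]: ω = 86.0000×50/88 = 48.8636 rpm, dir flips to +; running = +48.8636
Stage 3 [88T→13T]: ω = 48.8636×88/13 = 330.7692 rpm, dir flips to −; running = −330.7692
Stage 4 [60T→60T]: ω = 330.7692×60/60 = 330.7692 rpm, dir flips to +; running = +330.7692
Stage 5 [60T→87T]: ω = 330.7692×60/87 = 228.1167 rpm, dir flips to −; running = −228.1167
Stage 6 [87T→58T]: ω = 228.1167×87/58 = 342.1751 rpm, dir flips to +; running = +342.1751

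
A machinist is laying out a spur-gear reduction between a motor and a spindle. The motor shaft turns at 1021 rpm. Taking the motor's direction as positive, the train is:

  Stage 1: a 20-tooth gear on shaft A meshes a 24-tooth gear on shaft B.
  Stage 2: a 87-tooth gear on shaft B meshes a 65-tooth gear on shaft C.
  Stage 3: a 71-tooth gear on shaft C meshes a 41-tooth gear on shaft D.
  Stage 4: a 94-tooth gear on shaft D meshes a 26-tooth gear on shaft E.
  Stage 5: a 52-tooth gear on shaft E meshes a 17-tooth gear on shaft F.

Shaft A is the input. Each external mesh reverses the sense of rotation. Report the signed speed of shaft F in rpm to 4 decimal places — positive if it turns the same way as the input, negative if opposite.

-21808.9025 rpm (opposite to input, |ω| = 21808.9025 rpm)

Stage 1 [20T→24T]: ω = 1021.0000×20/24 = 850.8333 rpm, dir flips to −; running = −850.8333
Stage 2 [87T→65T]: ω = 850.8333×87/65 = 1138.8077 rpm, dir flips to +; running = +1138.8077
Stage 3 [71T→41T]: ω = 1138.8077×71/41 = 1972.0816 rpm, dir flips to −; running = −1972.0816
Stage 4 [94T→26T]: ω = 1972.0816×94/26 = 7129.8335 rpm, dir flips to +; running = +7129.8335
Stage 5 [52T→17T]: ω = 7129.8335×52/17 = 21808.9025 rpm, dir flips to −; running = −21808.9025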